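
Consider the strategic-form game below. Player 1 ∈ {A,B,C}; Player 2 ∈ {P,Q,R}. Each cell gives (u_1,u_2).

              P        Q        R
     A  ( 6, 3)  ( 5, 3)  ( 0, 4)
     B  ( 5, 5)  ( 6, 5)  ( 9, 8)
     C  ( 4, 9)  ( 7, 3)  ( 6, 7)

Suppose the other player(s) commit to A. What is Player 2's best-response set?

argmax u_2 = {R}

u_2(P vs A) = 3
u_2(Q vs A) = 3
u_2(R vs A) = 4
max payoff 4 at {R}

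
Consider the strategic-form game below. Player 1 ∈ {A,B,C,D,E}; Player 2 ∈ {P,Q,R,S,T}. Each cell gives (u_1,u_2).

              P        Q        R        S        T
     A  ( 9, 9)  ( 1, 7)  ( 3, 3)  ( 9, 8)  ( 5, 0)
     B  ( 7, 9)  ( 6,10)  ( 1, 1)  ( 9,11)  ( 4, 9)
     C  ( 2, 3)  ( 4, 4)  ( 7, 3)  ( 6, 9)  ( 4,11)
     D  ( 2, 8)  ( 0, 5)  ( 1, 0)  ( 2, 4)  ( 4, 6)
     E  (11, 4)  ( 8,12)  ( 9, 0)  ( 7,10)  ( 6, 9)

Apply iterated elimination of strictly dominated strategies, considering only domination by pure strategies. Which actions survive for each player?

Remaining: P1:{A,B,E} P2:{P,Q,S}

P1 drop C (E beats it: P:11>2 Q:8>4 R:9>7 S:7>6 T:6>4)
P1 drop D (A beats it: P:9>2 Q:1>0 R:3>1 S:9>2 T:5>4)
P2 drop R (P beats it: A:9>3 B:9>1 E:4>0)
P2 drop T (Q beats it: A:7>0 B:10>9 E:12>9)
P1→{A,B,E} P2→{P,Q,S}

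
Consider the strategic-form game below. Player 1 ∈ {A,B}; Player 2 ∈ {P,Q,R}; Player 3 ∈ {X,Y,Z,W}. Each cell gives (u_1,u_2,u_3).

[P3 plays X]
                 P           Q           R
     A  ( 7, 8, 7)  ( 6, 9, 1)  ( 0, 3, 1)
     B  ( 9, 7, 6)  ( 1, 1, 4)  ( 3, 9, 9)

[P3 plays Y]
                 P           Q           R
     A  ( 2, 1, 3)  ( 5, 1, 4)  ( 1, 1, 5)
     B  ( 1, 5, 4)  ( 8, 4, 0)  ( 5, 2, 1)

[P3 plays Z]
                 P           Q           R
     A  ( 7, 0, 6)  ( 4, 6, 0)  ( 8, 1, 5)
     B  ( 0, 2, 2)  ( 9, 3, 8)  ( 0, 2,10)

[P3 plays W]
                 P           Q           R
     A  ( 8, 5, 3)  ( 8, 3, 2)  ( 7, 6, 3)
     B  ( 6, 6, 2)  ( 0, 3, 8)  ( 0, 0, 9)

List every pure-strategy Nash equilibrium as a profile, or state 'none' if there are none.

PSNE = {(B,Q,Z)}

(A,P,X): not NE [P1→B gives 9>7; P2→Q gives 9>8]
(A,P,Y): not NE [P3→X gives 7>3]
(A,P,Z): not NE [P2→Q gives 6>0; P3→X gives 7>6]
(A,P,W): not NE [P2→R gives 6>5; P3→X gives 7>3]
(A,Q,X): not NE [P3→Y gives 4>1]
(A,Q,Y): not NE [P1→B gives 8>5]
(A,Q,Z): not NE [P1→B gives 9>4; P3→Y gives 4>0]
(A,Q,W): not NE [P2→R gives 6>3; P3→Y gives 4>2]
(A,R,X): not NE [P1→B gives 3>0; P2→Q gives 9>3; P3→Z gives 5>1]
(A,R,Y): not NE [P1→B gives 5>1]
(A,R,Z): not NE [P2→Q gives 6>1]
(A,R,W): not NE [P3→Z gives 5>3]
(B,P,X): not NE [P2→R gives 9>7]
(B,P,Y): not NE [P1→A gives 2>1; P3→X gives 6>4]
(B,P,Z): not NE [P1→A gives 7>0; P2→Q gives 3>2; P3→X gives 6>2]
(B,P,W): not NE [P1→A gives 8>6; P3→X gives 6>2]
(B,Q,X): not NE [P1→A gives 6>1; P2→R gives 9>1; P3→W gives 8>4]
(B,Q,Y): not NE [P2→P gives 5>4; P3→W gives 8>0]
(B,Q,Z): NE
(B,Q,W): not NE [P1→A gives 8>0; P2→P gives 6>3]
(B,R,X): not NE [P3→Z gives 10>9]
(B,R,Y): not NE [P2→P gives 5>2; P3→Z gives 10>1]
(B,R,Z): not NE [P1→A gives 8>0; P2→Q gives 3>2]
(B,R,W): not NE [P1→A gives 7>0; P2→P gives 6>0; P3→Z gives 10>9]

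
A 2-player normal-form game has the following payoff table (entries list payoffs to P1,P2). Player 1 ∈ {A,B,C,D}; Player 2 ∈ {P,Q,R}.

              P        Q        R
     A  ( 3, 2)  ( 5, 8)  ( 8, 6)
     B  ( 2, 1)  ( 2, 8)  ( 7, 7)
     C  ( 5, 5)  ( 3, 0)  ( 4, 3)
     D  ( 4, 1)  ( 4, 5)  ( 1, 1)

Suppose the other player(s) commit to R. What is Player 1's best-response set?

BR_1 = {A}

u_1(A vs R) = 8
u_1(B vs R) = 7
u_1(C vs R) = 4
u_1(D vs R) = 1
max payoff 8 at {A}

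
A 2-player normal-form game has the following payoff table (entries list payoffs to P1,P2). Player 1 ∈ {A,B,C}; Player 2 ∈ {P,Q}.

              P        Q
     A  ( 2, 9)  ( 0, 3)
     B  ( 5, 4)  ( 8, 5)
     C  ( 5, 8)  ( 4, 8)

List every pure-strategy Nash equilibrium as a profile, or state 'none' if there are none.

(A,P): not NE [P1→C gives 5>2]
(A,Q): not NE [P1→B gives 8>0; P2→P gives 9>3]
(B,P): not NE [P2→Q gives 5>4]
(B,Q): NE
(C,P): NE
(C,Q): not NE [P1→B gives 8>4]

NE set: (B,Q), (C,P)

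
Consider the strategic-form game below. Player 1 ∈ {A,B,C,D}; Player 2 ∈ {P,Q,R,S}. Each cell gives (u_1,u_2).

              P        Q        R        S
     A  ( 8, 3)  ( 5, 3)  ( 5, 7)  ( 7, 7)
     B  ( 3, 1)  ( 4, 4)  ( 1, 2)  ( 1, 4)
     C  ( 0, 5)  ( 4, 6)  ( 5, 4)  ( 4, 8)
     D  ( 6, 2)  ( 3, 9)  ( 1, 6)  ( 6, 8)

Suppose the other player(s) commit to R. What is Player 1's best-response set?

u_1(A vs R) = 5
u_1(B vs R) = 1
u_1(C vs R) = 5
u_1(D vs R) = 1
max payoff 5 at {A,C}

BR_1 = {A,C}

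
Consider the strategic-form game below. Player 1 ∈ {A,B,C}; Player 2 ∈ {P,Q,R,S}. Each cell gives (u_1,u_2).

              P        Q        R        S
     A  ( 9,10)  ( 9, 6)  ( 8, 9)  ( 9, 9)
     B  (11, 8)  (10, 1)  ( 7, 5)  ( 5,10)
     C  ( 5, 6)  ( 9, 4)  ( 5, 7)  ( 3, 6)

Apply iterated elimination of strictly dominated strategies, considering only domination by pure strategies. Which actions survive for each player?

Remaining: P1:{A,B} P2:{P,S}

P1 drop C (B beats it: P:11>5 Q:10>9 R:7>5 S:5>3)
P2 drop Q (P beats it: A:10>6 B:8>1)
P2 drop R (P beats it: A:10>9 B:8>5)
P1→{A,B} P2→{P,S}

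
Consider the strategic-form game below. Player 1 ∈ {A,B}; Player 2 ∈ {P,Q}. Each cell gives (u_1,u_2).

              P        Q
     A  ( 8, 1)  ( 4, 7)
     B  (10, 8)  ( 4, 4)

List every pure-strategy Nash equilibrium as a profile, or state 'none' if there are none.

(A,P): not NE [P1→B gives 10>8; P2→Q gives 7>1]
(A,Q): NE
(B,P): NE
(B,Q): not NE [P2→P gives 8>4]

NE set: (A,Q), (B,P)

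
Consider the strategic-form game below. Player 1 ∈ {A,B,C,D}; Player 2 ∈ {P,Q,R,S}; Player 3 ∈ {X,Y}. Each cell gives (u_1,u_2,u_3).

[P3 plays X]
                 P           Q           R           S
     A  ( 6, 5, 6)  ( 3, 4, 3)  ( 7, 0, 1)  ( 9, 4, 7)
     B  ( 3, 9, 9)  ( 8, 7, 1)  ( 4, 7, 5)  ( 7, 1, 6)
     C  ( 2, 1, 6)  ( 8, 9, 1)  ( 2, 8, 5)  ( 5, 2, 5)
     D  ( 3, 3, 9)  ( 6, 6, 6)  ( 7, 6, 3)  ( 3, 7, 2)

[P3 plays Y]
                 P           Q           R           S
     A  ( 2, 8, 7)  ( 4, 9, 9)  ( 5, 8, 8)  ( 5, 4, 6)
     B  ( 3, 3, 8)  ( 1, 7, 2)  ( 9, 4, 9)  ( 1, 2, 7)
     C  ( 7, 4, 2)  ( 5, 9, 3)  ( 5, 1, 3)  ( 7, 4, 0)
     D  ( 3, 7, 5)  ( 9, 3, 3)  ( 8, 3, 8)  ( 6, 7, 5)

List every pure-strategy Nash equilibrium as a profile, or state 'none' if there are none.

(A,P,X): not NE [P3→Y gives 7>6]
(A,P,Y): not NE [P1→C gives 7>2; P2→Q gives 9>8]
(A,Q,X): not NE [P1→C gives 8>3; P2→P gives 5>4; P3→Y gives 9>3]
(A,Q,Y): not NE [P1→D gives 9>4]
(A,R,X): not NE [P2→P gives 5>0; P3→Y gives 8>1]
(A,R,Y): not NE [P1→B gives 9>5; P2→Q gives 9>8]
(A,S,X): not NE [P2→P gives 5>4]
(A,S,Y): not NE [P1→C gives 7>5; P2→Q gives 9>4; P3→X gives 7>6]
(B,P,X): not NE [P1→A gives 6>3]
(B,P,Y): not NE [P1→C gives 7>3; P2→Q gives 7>3; P3→X gives 9>8]
(B,Q,X): not NE [P2→P gives 9>7; P3→Y gives 2>1]
(B,Q,Y): not NE [P1→D gives 9>1]
(B,R,X): not NE [P1→D gives 7>4; P2→P gives 9>7; P3→Y gives 9>5]
(B,R,Y): not NE [P2→Q gives 7>4]
(B,S,X): not NE [P1→A gives 9>7; P2→P gives 9>1; P3→Y gives 7>6]
(B,S,Y): not NE [P1→C gives 7>1; P2→Q gives 7>2]
(C,P,X): not NE [P1→A gives 6>2; P2→Q gives 9>1]
(C,P,Y): not NE [P2→Q gives 9>4; P3→X gives 6>2]
(C,Q,X): not NE [P3→Y gives 3>1]
(C,Q,Y): not NE [P1→D gives 9>5]
(C,R,X): not NE [P1→D gives 7>2; P2→Q gives 9>8]
(C,R,Y): not NE [P1→B gives 9>5; P2→Q gives 9>1; P3→X gives 5>3]
(C,S,X): not NE [P1→A gives 9>5; P2→Q gives 9>2]
(C,S,Y): not NE [P2→Q gives 9>4; P3→X gives 5>0]
(D,P,X): not NE [P1→A gives 6>3; P2→S gives 7>3]
(D,P,Y): not NE [P1→C gives 7>3; P3→X gives 9>5]
(D,Q,X): not NE [P1→C gives 8>6; P2→S gives 7>6]
(D,Q,Y): not NE [P2→S gives 7>3; P3→X gives 6>3]
(D,R,X): not NE [P2→S gives 7>6; P3→Y gives 8>3]
(D,R,Y): not NE [P1→B gives 9>8; P2→S gives 7>3]
(D,S,X): not NE [P1→A gives 9>3; P3→Y gives 5>2]
(D,S,Y): not NE [P1→C gives 7>6]

Equilibria: none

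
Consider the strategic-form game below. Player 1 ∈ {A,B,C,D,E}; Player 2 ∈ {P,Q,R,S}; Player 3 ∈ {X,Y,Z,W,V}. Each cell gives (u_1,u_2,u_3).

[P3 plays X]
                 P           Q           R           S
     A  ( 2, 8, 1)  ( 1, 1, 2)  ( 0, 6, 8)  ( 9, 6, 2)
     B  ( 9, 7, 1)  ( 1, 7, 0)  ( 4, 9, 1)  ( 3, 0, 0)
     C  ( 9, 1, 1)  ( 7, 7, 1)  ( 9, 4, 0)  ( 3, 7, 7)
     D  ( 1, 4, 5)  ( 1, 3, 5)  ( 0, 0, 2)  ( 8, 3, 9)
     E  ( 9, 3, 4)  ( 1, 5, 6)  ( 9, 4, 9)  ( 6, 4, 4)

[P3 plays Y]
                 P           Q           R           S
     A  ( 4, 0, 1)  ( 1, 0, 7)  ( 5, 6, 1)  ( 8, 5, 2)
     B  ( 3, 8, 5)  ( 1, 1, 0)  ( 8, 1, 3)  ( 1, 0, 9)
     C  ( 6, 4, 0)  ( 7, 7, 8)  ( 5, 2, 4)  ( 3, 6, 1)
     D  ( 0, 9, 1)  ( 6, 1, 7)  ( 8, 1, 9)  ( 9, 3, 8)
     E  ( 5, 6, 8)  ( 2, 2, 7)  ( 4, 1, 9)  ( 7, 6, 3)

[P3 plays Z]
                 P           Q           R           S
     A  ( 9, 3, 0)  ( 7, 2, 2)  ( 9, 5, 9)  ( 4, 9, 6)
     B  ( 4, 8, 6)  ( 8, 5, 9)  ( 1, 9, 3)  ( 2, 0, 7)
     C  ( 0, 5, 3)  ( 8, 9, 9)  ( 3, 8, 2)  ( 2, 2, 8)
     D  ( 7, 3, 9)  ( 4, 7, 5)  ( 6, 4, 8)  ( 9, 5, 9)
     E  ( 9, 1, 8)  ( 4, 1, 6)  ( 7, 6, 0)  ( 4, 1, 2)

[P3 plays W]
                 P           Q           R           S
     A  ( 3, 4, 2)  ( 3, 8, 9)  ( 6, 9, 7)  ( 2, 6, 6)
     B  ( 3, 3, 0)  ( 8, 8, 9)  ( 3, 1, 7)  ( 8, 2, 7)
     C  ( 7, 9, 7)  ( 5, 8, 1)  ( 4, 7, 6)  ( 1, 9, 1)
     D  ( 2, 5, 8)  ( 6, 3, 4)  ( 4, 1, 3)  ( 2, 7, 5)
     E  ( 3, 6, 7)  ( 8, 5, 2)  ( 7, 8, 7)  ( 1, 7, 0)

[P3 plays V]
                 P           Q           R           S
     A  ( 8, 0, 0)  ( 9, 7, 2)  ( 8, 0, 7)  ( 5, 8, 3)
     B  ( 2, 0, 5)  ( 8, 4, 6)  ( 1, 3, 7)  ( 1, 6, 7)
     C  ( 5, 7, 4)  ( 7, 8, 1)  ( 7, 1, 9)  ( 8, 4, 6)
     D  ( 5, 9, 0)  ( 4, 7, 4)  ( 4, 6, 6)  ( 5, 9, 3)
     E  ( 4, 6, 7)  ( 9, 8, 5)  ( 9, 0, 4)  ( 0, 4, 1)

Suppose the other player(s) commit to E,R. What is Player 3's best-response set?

BR_3 = {X,Y}

u_3(X vs E,R) = 9
u_3(Y vs E,R) = 9
u_3(Z vs E,R) = 0
u_3(W vs E,R) = 7
u_3(V vs E,R) = 4
max payoff 9 at {X,Y}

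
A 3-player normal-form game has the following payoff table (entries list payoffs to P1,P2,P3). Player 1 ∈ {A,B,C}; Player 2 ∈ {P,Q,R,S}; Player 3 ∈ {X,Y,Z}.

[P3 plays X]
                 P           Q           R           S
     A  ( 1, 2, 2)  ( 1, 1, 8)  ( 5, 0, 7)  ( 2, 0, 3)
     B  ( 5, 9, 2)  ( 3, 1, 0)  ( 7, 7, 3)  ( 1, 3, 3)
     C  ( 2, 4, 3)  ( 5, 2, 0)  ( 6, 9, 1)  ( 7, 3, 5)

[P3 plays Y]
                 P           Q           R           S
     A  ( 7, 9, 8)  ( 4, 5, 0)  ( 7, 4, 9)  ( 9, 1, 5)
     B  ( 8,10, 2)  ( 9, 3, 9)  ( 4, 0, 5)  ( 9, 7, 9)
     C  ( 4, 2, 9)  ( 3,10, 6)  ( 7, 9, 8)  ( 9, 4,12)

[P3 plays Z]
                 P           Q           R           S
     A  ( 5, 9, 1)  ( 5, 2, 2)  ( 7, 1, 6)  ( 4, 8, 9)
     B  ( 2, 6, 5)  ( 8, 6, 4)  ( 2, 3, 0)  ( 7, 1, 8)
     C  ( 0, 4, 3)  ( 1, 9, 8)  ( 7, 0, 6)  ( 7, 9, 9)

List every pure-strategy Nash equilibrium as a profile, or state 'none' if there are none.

Equilibria: none

(A,P,X): not NE [P1→B gives 5>1; P3→Y gives 8>2]
(A,P,Y): not NE [P1→B gives 8>7]
(A,P,Z): not NE [P3→Y gives 8>1]
(A,Q,X): not NE [P1→C gives 5>1; P2→P gives 2>1]
(A,Q,Y): not NE [P1→B gives 9>4; P2→P gives 9>5; P3→X gives 8>0]
(A,Q,Z): not NE [P1→B gives 8>5; P2→P gives 9>2; P3→X gives 8>2]
(A,R,X): not NE [P1→B gives 7>5; P2→P gives 2>0; P3→Y gives 9>7]
(A,R,Y): not NE [P2→P gives 9>4]
(A,R,Z): not NE [P2→P gives 9>1; P3→Y gives 9>6]
(A,S,X): not NE [P1→C gives 7>2; P2→P gives 2>0; P3→Z gives 9>3]
(A,S,Y): not NE [P2→P gives 9>1; P3→Z gives 9>5]
(A,S,Z): not NE [P1→C gives 7>4; P2→P gives 9>8]
(B,P,X): not NE [P3→Z gives 5>2]
(B,P,Y): not NE [P3→Z gives 5>2]
(B,P,Z): not NE [P1→A gives 5>2]
(B,Q,X): not NE [P1→C gives 5>3; P2→P gives 9>1; P3→Y gives 9>0]
(B,Q,Y): not NE [P2→P gives 10>3]
(B,Q,Z): not NE [P3→Y gives 9>4]
(B,R,X): not NE [P2→P gives 9>7; P3→Y gives 5>3]
(B,R,Y): not NE [P1→C gives 7>4; P2→P gives 10>0]
(B,R,Z): not NE [P1→C gives 7>2; P2→Q gives 6>3; P3→Y gives 5>0]
(B,S,X): not NE [P1→C gives 7>1; P2→P gives 9>3; P3→Y gives 9>3]
(B,S,Y): not NE [P2→P gives 10>7]
(B,S,Z): not NE [P2→Q gives 6>1; P3→Y gives 9>8]
(C,P,X): not NE [P1→B gives 5>2; P2→R gives 9>4; P3→Y gives 9>3]
(C,P,Y): not NE [P1→B gives 8>4; P2→Q gives 10>2]
(C,P,Z): not NE [P1→A gives 5>0; P2→S gives 9>4; P3→Y gives 9>3]
(C,Q,X): not NE [P2→R gives 9>2; P3→Z gives 8>0]
(C,Q,Y): not NE [P1→B gives 9>3; P3→Z gives 8>6]
(C,Q,Z): not NE [P1→B gives 8>1]
(C,R,X): not NE [P1→B gives 7>6; P3→Y gives 8>1]
(C,R,Y): not NE [P2→Q gives 10>9]
(C,R,Z): not NE [P2→S gives 9>0; P3→Y gives 8>6]
(C,S,X): not NE [P2→R gives 9>3; P3→Y gives 12>5]
(C,S,Y): not NE [P2→Q gives 10>4]
(C,S,Z): not NE [P3→Y gives 12>9]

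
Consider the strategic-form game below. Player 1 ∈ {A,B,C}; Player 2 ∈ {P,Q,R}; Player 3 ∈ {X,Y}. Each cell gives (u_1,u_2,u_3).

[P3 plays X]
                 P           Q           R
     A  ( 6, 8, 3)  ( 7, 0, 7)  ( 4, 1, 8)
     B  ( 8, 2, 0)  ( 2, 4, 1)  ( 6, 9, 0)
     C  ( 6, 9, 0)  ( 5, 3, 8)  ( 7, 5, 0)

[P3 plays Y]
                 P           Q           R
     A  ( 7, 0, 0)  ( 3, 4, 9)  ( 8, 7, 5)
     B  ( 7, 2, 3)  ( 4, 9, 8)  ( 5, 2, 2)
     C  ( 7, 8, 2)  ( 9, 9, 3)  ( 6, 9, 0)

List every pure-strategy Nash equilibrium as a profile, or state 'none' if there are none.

Equilibria: none

(A,P,X): not NE [P1→B gives 8>6]
(A,P,Y): not NE [P2→R gives 7>0; P3→X gives 3>0]
(A,Q,X): not NE [P2→P gives 8>0; P3→Y gives 9>7]
(A,Q,Y): not NE [P1→C gives 9>3; P2→R gives 7>4]
(A,R,X): not NE [P1→C gives 7>4; P2→P gives 8>1]
(A,R,Y): not NE [P3→X gives 8>5]
(B,P,X): not NE [P2→R gives 9>2; P3→Y gives 3>0]
(B,P,Y): not NE [P2→Q gives 9>2]
(B,Q,X): not NE [P1→A gives 7>2; P2→R gives 9>4; P3→Y gives 8>1]
(B,Q,Y): not NE [P1→C gives 9>4]
(B,R,X): not NE [P1→C gives 7>6; P3→Y gives 2>0]
(B,R,Y): not NE [P1→A gives 8>5; P2→Q gives 9>2]
(C,P,X): not NE [P1→B gives 8>6; P3→Y gives 2>0]
(C,P,Y): not NE [P2→R gives 9>8]
(C,Q,X): not NE [P1→A gives 7>5; P2→P gives 9>3]
(C,Q,Y): not NE [P3→X gives 8>3]
(C,R,X): not NE [P2→P gives 9>5]
(C,R,Y): not NE [P1→A gives 8>6]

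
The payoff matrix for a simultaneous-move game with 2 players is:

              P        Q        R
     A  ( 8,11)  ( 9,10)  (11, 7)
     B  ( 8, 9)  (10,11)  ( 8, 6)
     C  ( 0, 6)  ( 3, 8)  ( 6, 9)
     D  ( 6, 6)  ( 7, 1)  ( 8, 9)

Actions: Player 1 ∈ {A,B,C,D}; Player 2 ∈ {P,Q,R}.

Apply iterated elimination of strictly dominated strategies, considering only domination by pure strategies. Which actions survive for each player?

P1 drop C (A beats it: P:8>0 Q:9>3 R:11>6)
P1 drop D (A beats it: P:8>6 Q:9>7 R:11>8)
P2 drop R (P beats it: A:11>7 B:9>6)
P1→{A,B} P2→{P,Q}

Survivors P1:{A,B} P2:{P,Q}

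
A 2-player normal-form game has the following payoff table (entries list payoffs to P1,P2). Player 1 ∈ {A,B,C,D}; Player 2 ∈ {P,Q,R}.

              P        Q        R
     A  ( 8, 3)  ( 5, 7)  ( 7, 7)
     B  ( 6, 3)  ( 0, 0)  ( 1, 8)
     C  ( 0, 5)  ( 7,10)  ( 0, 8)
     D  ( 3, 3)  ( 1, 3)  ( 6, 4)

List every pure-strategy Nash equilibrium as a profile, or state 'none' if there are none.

NE set: (A,R), (C,Q)

(A,P): not NE [P2→R gives 7>3]
(A,Q): not NE [P1→C gives 7>5]
(A,R): NE
(B,P): not NE [P1→A gives 8>6; P2→R gives 8>3]
(B,Q): not NE [P1→C gives 7>0; P2→R gives 8>0]
(B,R): not NE [P1→A gives 7>1]
(C,P): not NE [P1→A gives 8>0; P2→Q gives 10>5]
(C,Q): NE
(C,R): not NE [P1→A gives 7>0; P2→Q gives 10>8]
(D,P): not NE [P1→A gives 8>3; P2→R gives 4>3]
(D,Q): not NE [P1→C gives 7>1; P2→R gives 4>3]
(D,R): not NE [P1→A gives 7>6]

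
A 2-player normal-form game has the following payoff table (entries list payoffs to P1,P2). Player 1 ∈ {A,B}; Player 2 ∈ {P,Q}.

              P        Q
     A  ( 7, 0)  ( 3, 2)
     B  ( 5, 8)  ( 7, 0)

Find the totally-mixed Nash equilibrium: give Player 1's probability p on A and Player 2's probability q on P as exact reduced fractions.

P1 mixes 4/5 on A; P2 mixes 2/3 on P

P1 indiff ⇒ q·7+(1-q)·3 = q·5+(1-q)·7 ⇒ q(2) = (1-q)(4) ⇒ q = 2/3
P2 indiff ⇒ p·0+(1-p)·8 = p·2+(1-p)·0 ⇒ p(-2) = (1-p)(-8) ⇒ p = 4/5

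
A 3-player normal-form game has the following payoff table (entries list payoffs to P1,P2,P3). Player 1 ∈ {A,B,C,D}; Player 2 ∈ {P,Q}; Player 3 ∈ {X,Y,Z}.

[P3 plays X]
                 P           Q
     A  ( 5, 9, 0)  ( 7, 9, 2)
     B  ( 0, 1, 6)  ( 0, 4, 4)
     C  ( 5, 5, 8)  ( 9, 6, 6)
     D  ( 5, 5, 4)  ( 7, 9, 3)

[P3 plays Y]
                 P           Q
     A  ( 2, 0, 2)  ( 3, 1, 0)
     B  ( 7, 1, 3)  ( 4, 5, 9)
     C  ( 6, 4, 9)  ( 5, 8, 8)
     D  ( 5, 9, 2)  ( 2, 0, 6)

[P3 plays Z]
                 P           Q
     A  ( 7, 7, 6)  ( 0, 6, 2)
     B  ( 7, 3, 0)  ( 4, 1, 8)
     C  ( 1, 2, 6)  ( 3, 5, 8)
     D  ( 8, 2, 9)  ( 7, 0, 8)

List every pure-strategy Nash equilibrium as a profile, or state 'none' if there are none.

(A,P,X): not NE [P3→Z gives 6>0]
(A,P,Y): not NE [P1→B gives 7>2; P2→Q gives 1>0; P3→Z gives 6>2]
(A,P,Z): not NE [P1→D gives 8>7]
(A,Q,X): not NE [P1→C gives 9>7]
(A,Q,Y): not NE [P1→C gives 5>3; P3→Z gives 2>0]
(A,Q,Z): not NE [P1→D gives 7>0; P2→P gives 7>6]
(B,P,X): not NE [P1→D gives 5>0; P2→Q gives 4>1]
(B,P,Y): not NE [P2→Q gives 5>1; P3→X gives 6>3]
(B,P,Z): not NE [P1→D gives 8>7; P3→X gives 6>0]
(B,Q,X): not NE [P1→C gives 9>0; P3→Y gives 9>4]
(B,Q,Y): not NE [P1→C gives 5>4]
(B,Q,Z): not NE [P1→D gives 7>4; P2→P gives 3>1; P3→Y gives 9>8]
(C,P,X): not NE [P2→Q gives 6>5; P3→Y gives 9>8]
(C,P,Y): not NE [P1→B gives 7>6; P2→Q gives 8>4]
(C,P,Z): not NE [P1→D gives 8>1; P2→Q gives 5>2; P3→Y gives 9>6]
(C,Q,X): not NE [P3→Z gives 8>6]
(C,Q,Y): NE
(C,Q,Z): not NE [P1→D gives 7>3]
(D,P,X): not NE [P2→Q gives 9>5; P3→Z gives 9>4]
(D,P,Y): not NE [P1→B gives 7>5; P3→Z gives 9>2]
(D,P,Z): NE
(D,Q,X): not NE [P1→C gives 9>7; P3→Z gives 8>3]
(D,Q,Y): not NE [P1→C gives 5>2; P2→P gives 9>0; P3→Z gives 8>6]
(D,Q,Z): not NE [P2→P gives 2>0]

Nash profiles: (C,Q,Y), (D,P,Z)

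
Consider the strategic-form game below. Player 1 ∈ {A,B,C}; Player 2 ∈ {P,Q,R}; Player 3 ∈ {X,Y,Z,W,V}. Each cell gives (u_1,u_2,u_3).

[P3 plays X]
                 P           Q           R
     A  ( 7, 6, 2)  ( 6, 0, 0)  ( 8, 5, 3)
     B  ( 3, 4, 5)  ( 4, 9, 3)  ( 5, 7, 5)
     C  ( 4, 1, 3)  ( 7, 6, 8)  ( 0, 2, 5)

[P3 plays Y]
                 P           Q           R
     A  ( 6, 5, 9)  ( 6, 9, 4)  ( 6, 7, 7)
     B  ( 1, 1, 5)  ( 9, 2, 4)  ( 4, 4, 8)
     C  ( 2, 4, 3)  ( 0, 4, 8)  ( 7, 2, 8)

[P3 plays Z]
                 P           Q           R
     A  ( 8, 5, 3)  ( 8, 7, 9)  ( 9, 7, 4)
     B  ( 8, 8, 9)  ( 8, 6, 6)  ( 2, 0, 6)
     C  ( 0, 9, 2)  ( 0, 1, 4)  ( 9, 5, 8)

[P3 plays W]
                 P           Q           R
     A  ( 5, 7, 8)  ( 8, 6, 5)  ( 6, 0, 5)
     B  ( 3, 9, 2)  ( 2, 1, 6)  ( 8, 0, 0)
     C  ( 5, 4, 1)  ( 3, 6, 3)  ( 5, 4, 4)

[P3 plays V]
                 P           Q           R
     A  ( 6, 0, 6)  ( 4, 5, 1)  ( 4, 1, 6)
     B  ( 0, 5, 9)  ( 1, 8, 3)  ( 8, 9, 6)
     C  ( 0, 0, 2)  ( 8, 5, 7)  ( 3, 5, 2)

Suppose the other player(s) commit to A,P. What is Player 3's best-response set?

u_3(X vs A,P) = 2
u_3(Y vs A,P) = 9
u_3(Z vs A,P) = 3
u_3(W vs A,P) = 8
u_3(V vs A,P) = 6
max payoff 9 at {Y}

P3 best: {Y}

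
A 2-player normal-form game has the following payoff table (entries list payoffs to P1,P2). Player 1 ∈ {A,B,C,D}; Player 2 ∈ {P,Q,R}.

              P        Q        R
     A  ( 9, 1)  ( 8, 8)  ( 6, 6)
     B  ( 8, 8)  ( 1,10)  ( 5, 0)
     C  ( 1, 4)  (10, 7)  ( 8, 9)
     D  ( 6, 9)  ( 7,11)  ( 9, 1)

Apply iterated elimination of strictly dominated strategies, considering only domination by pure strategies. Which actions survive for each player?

P1 drop B (A beats it: P:9>8 Q:8>1 R:6>5)
P2 drop P (Q beats it: A:8>1 C:7>4 D:11>9)
P1 drop A (C beats it: Q:10>8 R:8>6)
P1→{C,D} P2→{Q,R}

IESDS → P1:{C,D} P2:{Q,R}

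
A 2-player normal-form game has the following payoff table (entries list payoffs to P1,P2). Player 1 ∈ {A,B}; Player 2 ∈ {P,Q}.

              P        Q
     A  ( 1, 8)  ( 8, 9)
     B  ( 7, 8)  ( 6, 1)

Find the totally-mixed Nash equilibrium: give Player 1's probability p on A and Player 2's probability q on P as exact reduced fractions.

P1 indiff ⇒ q·1+(1-q)·8 = q·7+(1-q)·6 ⇒ q(-6) = (1-q)(-2) ⇒ q = 1/4
P2 indiff ⇒ p·8+(1-p)·8 = p·9+(1-p)·1 ⇒ p(-1) = (1-p)(-7) ⇒ p = 7/8

p=7/8, q=1/4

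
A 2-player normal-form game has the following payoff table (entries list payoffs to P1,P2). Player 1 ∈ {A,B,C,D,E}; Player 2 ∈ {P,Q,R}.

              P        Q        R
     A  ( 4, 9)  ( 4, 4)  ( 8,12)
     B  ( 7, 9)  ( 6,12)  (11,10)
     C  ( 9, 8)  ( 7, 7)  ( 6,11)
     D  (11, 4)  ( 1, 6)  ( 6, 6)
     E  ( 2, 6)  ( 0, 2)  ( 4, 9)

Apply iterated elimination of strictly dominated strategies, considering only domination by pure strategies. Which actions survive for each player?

P1 drop A (B beats it: P:7>4 Q:6>4 R:11>8)
P1 drop E (B beats it: P:7>2 Q:6>0 R:11>4)
P2 drop P (R beats it: B:10>9 C:11>8 D:6>4)
P1 drop D (B beats it: Q:6>1 R:11>6)
P1→{B,C} P2→{Q,R}

Survivors P1:{B,C} P2:{Q,R}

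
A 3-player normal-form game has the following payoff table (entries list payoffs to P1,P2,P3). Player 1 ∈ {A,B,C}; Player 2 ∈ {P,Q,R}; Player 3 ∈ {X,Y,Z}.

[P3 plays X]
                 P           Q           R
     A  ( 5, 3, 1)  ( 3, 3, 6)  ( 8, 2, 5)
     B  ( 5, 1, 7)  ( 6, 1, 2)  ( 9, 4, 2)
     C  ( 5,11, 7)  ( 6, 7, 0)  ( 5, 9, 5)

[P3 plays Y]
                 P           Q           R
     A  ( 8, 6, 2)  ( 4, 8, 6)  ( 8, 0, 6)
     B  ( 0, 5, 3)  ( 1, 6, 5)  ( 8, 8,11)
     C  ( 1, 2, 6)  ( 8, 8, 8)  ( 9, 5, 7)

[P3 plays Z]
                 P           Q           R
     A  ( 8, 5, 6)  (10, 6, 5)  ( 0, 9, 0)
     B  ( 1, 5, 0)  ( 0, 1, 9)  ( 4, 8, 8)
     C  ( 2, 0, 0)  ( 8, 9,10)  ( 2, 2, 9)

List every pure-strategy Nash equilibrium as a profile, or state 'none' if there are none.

(A,P,X): not NE [P3→Z gives 6>1]
(A,P,Y): not NE [P2→Q gives 8>6; P3→Z gives 6>2]
(A,P,Z): not NE [P2→R gives 9>5]
(A,Q,X): not NE [P1→C gives 6>3]
(A,Q,Y): not NE [P1→C gives 8>4]
(A,Q,Z): not NE [P2→R gives 9>6; P3→Y gives 6>5]
(A,R,X): not NE [P1→B gives 9>8; P2→Q gives 3>2; P3→Y gives 6>5]
(A,R,Y): not NE [P1→C gives 9>8; P2→Q gives 8>0]
(A,R,Z): not NE [P1→B gives 4>0; P3→Y gives 6>0]
(B,P,X): not NE [P2→R gives 4>1]
(B,P,Y): not NE [P1→A gives 8>0; P2→R gives 8>5; P3→X gives 7>3]
(B,P,Z): not NE [P1→A gives 8>1; P2→R gives 8>5; P3→X gives 7>0]
(B,Q,X): not NE [P2→R gives 4>1; P3→Z gives 9>2]
(B,Q,Y): not NE [P1→C gives 8>1; P2→R gives 8>6; P3→Z gives 9>5]
(B,Q,Z): not NE [P1→A gives 10>0; P2→R gives 8>1]
(B,R,X): not NE [P3→Y gives 11>2]
(B,R,Y): not NE [P1→C gives 9>8]
(B,R,Z): not NE [P3→Y gives 11>8]
(C,P,X): NE
(C,P,Y): not NE [P1→A gives 8>1; P2→Q gives 8>2; P3→X gives 7>6]
(C,P,Z): not NE [P1→A gives 8>2; P2→Q gives 9>0; P3→X gives 7>0]
(C,Q,X): not NE [P2→P gives 11>7; P3→Z gives 10>0]
(C,Q,Y): not NE [P3→Z gives 10>8]
(C,Q,Z): not NE [P1→A gives 10>8]
(C,R,X): not NE [P1→B gives 9>5; P2→P gives 11>9; P3→Z gives 9>5]
(C,R,Y): not NE [P2→Q gives 8>5; P3→Z gives 9>7]
(C,R,Z): not NE [P1→B gives 4>2; P2→Q gives 9>2]

Nash profiles: (C,P,X)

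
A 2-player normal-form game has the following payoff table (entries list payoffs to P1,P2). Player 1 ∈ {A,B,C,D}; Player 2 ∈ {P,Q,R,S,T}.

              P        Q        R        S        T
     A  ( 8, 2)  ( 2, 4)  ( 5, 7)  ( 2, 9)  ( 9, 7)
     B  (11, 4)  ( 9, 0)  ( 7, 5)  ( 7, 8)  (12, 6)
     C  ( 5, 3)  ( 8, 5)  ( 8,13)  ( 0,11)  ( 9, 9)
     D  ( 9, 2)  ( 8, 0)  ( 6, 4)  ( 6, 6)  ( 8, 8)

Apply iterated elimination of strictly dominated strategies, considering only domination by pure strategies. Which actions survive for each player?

IESDS → P1:{B,C} P2:{R,S}

P1 drop A (B beats it: P:11>8 Q:9>2 R:7>5 S:7>2 T:12>9)
P1 drop D (B beats it: P:11>9 Q:9>8 R:7>6 S:7>6 T:12>8)
P2 drop P (R beats it: B:5>4 C:13>3)
P2 drop Q (R beats it: B:5>0 C:13>5)
P2 drop T (S beats it: B:8>6 C:11>9)
P1→{B,C} P2→{R,S}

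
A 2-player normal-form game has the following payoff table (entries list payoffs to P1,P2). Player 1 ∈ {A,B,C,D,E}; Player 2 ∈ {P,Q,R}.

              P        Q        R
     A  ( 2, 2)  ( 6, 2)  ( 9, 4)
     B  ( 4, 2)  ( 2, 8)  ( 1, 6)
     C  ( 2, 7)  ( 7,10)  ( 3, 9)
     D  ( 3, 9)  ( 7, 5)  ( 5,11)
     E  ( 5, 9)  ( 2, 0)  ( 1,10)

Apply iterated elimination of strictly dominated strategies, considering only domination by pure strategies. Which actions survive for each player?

IESDS → P1:{A,C,D} P2:{Q,R}

P2 drop P (R beats it: A:4>2 B:6>2 C:9>7 D:11>9 E:10>9)
P1 drop B (A beats it: Q:6>2 R:9>1)
P1 drop E (A beats it: Q:6>2 R:9>1)
P1→{A,C,D} P2→{Q,R}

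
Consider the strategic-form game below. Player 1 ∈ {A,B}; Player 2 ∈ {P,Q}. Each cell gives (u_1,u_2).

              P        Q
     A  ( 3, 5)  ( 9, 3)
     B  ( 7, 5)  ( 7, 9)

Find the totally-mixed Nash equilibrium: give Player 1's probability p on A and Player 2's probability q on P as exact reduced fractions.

(p,q) = (2/3, 1/3)

P1 indiff ⇒ q·3+(1-q)·9 = q·7+(1-q)·7 ⇒ q(-4) = (1-q)(-2) ⇒ q = 1/3
P2 indiff ⇒ p·5+(1-p)·5 = p·3+(1-p)·9 ⇒ p(2) = (1-p)(4) ⇒ p = 2/3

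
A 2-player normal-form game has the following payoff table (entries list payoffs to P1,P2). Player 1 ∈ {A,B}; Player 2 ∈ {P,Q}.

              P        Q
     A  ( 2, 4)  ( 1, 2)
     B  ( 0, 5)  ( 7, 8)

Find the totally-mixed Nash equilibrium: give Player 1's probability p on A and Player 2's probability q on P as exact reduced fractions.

(p,q) = (3/5, 3/4)

P1 indiff ⇒ q·2+(1-q)·1 = q·0+(1-q)·7 ⇒ q(2) = (1-q)(6) ⇒ q = 3/4
P2 indiff ⇒ p·4+(1-p)·5 = p·2+(1-p)·8 ⇒ p(2) = (1-p)(3) ⇒ p = 3/5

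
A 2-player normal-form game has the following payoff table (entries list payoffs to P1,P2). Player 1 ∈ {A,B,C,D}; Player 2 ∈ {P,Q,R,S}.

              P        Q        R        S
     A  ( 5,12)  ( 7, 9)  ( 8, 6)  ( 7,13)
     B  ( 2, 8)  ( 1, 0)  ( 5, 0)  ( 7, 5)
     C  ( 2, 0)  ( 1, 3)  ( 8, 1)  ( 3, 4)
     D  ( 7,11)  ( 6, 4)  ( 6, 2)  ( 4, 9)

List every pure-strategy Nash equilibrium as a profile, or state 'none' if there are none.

NE set: (A,S), (D,P)

(A,P): not NE [P1→D gives 7>5; P2→S gives 13>12]
(A,Q): not NE [P2→S gives 13>9]
(A,R): not NE [P2→S gives 13>6]
(A,S): NE
(B,P): not NE [P1→D gives 7>2]
(B,Q): not NE [P1→A gives 7>1; P2→P gives 8>0]
(B,R): not NE [P1→C gives 8>5; P2→P gives 8>0]
(B,S): not NE [P2→P gives 8>5]
(C,P): not NE [P1→D gives 7>2; P2→S gives 4>0]
(C,Q): not NE [P1→A gives 7>1; P2→S gives 4>3]
(C,R): not NE [P2→S gives 4>1]
(C,S): not NE [P1→B gives 7>3]
(D,P): NE
(D,Q): not NE [P1→A gives 7>6; P2→P gives 11>4]
(D,R): not NE [P1→C gives 8>6; P2→P gives 11>2]
(D,S): not NE [P1→B gives 7>4; P2→P gives 11>9]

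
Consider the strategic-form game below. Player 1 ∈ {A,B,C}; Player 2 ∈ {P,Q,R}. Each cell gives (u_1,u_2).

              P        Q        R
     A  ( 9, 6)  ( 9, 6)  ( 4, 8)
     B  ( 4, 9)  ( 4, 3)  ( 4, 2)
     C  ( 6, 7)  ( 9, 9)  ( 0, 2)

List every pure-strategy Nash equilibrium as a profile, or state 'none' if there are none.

PSNE = {(A,R), (C,Q)}

(A,P): not NE [P2→R gives 8>6]
(A,Q): not NE [P2→R gives 8>6]
(A,R): NE
(B,P): not NE [P1→A gives 9>4]
(B,Q): not NE [P1→C gives 9>4; P2→P gives 9>3]
(B,R): not NE [P2→P gives 9>2]
(C,P): not NE [P1→A gives 9>6; P2→Q gives 9>7]
(C,Q): NE
(C,R): not NE [P1→B gives 4>0; P2→Q gives 9>2]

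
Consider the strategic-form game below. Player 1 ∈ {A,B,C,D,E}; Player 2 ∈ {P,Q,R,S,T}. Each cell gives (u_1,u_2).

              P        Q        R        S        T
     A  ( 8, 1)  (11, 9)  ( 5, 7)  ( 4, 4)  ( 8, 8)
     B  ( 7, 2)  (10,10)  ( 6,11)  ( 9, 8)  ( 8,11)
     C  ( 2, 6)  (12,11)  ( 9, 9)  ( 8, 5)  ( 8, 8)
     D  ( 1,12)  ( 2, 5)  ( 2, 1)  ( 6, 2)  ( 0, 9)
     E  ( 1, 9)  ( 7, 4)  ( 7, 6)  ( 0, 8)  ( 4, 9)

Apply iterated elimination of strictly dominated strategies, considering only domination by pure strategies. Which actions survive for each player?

Survivors P1:{A,B,C} P2:{Q,R,T}

P1 drop D (B beats it: P:7>1 Q:10>2 R:6>2 S:9>6 T:8>0)
P1 drop E (C beats it: P:2>1 Q:12>7 R:9>7 S:8>0 T:8>4)
P2 drop P (Q beats it: A:9>1 B:10>2 C:11>6)
P2 drop S (Q beats it: A:9>4 B:10>8 C:11>5)
P1→{A,B,C} P2→{Q,R,T}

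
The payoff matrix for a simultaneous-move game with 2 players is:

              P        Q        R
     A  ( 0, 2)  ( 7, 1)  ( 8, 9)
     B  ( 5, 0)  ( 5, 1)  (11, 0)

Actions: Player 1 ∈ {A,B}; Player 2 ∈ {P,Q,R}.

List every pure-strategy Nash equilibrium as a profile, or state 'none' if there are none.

No pure NE.

(A,P): not NE [P1→B gives 5>0; P2→R gives 9>2]
(A,Q): not NE [P2→R gives 9>1]
(A,R): not NE [P1→B gives 11>8]
(B,P): not NE [P2→Q gives 1>0]
(B,Q): not NE [P1→A gives 7>5]
(B,R): not NE [P2→Q gives 1>0]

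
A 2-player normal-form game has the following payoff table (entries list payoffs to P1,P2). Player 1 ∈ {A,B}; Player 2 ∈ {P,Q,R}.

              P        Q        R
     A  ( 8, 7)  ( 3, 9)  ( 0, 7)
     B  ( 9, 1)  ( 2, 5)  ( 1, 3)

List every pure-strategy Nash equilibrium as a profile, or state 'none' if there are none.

(A,P): not NE [P1→B gives 9>8; P2→Q gives 9>7]
(A,Q): NE
(A,R): not NE [P1→B gives 1>0; P2→Q gives 9>7]
(B,P): not NE [P2→Q gives 5>1]
(B,Q): not NE [P1→A gives 3>2]
(B,R): not NE [P2→Q gives 5>3]

Nash profiles: (A,Q)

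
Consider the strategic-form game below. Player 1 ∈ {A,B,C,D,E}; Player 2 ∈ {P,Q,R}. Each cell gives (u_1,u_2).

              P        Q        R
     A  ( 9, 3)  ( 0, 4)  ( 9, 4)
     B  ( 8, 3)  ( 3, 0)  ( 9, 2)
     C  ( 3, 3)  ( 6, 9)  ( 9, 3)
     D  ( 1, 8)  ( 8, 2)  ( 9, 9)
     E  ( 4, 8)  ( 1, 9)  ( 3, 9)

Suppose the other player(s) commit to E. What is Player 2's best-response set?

argmax u_2 = {Q,R}

u_2(P vs E) = 8
u_2(Q vs E) = 9
u_2(R vs E) = 9
max payoff 9 at {Q,R}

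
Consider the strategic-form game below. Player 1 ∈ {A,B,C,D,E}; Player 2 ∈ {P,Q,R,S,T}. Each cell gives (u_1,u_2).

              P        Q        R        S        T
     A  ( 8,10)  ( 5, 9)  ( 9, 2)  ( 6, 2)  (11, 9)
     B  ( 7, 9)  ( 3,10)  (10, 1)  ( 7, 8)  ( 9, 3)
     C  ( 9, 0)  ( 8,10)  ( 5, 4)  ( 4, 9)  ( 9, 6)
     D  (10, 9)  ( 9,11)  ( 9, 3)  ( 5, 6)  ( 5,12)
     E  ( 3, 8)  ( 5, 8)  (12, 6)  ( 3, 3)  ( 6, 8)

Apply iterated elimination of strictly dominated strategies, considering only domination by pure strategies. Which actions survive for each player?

Survivors P1:{A,C,D} P2:{P,Q,T}

P2 drop R (Q beats it: A:9>2 B:10>1 C:10>4 D:11>3 E:8>6)
P1 drop E (C beats it: P:9>3 Q:8>5 S:4>3 T:9>6)
P2 drop S (Q beats it: A:9>2 B:10>8 C:10>9 D:11>6)
P1 drop B (A beats it: P:8>7 Q:5>3 T:11>9)
P1→{A,C,D} P2→{P,Q,T}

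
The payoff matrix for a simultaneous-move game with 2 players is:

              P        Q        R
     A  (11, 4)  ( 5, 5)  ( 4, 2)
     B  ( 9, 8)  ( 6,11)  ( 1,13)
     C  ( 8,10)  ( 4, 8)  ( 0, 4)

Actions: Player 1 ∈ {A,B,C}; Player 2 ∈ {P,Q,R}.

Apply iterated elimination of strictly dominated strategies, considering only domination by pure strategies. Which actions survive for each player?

P1 drop C (A beats it: P:11>8 Q:5>4 R:4>0)
P2 drop P (Q beats it: A:5>4 B:11>8)
P1→{A,B} P2→{Q,R}

Survivors P1:{A,B} P2:{Q,R}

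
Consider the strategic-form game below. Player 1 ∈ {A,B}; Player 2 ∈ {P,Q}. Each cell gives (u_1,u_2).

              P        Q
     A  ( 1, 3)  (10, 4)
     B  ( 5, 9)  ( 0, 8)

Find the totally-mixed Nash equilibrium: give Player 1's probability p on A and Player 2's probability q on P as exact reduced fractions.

P1 indiff ⇒ q·1+(1-q)·10 = q·5+(1-q)·0 ⇒ q(-4) = (1-q)(-10) ⇒ q = 5/7
P2 indiff ⇒ p·3+(1-p)·9 = p·4+(1-p)·8 ⇒ p(-1) = (1-p)(-1) ⇒ p = 1/2

(p,q) = (1/2, 5/7)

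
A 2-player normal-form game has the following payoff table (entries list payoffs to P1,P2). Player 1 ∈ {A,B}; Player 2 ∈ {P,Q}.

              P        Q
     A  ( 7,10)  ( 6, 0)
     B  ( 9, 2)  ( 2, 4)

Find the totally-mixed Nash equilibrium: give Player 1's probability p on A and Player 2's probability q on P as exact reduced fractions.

P1 mixes 1/6 on A; P2 mixes 2/3 on P

P1 indiff ⇒ q·7+(1-q)·6 = q·9+(1-q)·2 ⇒ q(-2) = (1-q)(-4) ⇒ q = 2/3
P2 indiff ⇒ p·10+(1-p)·2 = p·0+(1-p)·4 ⇒ p(10) = (1-p)(2) ⇒ p = 1/6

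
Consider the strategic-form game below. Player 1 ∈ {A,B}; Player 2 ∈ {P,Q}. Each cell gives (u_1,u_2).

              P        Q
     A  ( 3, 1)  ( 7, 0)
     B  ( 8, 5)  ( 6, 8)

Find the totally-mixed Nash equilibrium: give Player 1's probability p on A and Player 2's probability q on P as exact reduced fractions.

p=3/4, q=1/6

P1 indiff ⇒ q·3+(1-q)·7 = q·8+(1-q)·6 ⇒ q(-5) = (1-q)(-1) ⇒ q = 1/6
P2 indiff ⇒ p·1+(1-p)·5 = p·0+(1-p)·8 ⇒ p(1) = (1-p)(3) ⇒ p = 3/4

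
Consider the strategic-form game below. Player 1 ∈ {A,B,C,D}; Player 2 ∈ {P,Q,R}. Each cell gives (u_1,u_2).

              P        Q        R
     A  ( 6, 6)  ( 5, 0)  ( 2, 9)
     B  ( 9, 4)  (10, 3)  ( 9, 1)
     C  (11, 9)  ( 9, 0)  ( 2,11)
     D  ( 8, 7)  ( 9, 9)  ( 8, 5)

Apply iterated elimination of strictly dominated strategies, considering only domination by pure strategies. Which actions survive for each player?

P1 drop A (B beats it: P:9>6 Q:10>5 R:9>2)
P1 drop D (B beats it: P:9>8 Q:10>9 R:9>8)
P2 drop Q (P beats it: B:4>3 C:9>0)
P1→{B,C} P2→{P,R}

Survivors P1:{B,C} P2:{P,R}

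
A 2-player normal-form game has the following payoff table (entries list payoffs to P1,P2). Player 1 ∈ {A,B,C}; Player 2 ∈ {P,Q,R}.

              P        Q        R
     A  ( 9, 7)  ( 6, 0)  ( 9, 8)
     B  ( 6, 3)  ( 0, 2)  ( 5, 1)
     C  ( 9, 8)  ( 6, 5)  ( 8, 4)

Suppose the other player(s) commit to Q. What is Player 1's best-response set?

P1 best: {A,C}

u_1(A vs Q) = 6
u_1(B vs Q) = 0
u_1(C vs Q) = 6
max payoff 6 at {A,C}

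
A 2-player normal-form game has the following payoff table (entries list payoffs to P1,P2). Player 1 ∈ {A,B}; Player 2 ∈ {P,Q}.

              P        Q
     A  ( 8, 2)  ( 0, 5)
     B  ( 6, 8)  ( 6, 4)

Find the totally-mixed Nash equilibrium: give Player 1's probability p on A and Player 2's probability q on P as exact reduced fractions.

P1 indiff ⇒ q·8+(1-q)·0 = q·6+(1-q)·6 ⇒ q(2) = (1-q)(6) ⇒ q = 3/4
P2 indiff ⇒ p·2+(1-p)·8 = p·5+(1-p)·4 ⇒ p(-3) = (1-p)(-4) ⇒ p = 4/7

P1 mixes 4/7 on A; P2 mixes 3/4 on P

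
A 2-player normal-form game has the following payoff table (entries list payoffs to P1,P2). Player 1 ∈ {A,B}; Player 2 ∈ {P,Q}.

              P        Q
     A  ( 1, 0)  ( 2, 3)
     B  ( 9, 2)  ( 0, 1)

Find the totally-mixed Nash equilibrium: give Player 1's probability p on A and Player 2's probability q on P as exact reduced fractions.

(p,q) = (1/4, 1/5)

P1 indiff ⇒ q·1+(1-q)·2 = q·9+(1-q)·0 ⇒ q(-8) = (1-q)(-2) ⇒ q = 1/5
P2 indiff ⇒ p·0+(1-p)·2 = p·3+(1-p)·1 ⇒ p(-3) = (1-p)(-1) ⇒ p = 1/4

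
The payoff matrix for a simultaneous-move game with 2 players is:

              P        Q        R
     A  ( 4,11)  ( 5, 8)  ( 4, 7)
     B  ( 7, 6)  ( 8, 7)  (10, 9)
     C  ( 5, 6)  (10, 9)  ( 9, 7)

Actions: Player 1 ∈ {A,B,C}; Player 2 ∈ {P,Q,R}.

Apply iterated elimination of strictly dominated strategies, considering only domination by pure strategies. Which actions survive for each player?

P1 drop A (B beats it: P:7>4 Q:8>5 R:10>4)
P2 drop P (Q beats it: B:7>6 C:9>6)
P1→{B,C} P2→{Q,R}

IESDS → P1:{B,C} P2:{Q,R}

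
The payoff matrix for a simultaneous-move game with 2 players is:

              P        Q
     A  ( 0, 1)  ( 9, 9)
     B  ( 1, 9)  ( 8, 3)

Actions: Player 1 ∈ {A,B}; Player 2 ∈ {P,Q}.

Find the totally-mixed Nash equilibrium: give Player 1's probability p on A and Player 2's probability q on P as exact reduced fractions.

(p,q) = (3/7, 1/2)

P1 indiff ⇒ q·0+(1-q)·9 = q·1+(1-q)·8 ⇒ q(-1) = (1-q)(-1) ⇒ q = 1/2
P2 indiff ⇒ p·1+(1-p)·9 = p·9+(1-p)·3 ⇒ p(-8) = (1-p)(-6) ⇒ p = 3/7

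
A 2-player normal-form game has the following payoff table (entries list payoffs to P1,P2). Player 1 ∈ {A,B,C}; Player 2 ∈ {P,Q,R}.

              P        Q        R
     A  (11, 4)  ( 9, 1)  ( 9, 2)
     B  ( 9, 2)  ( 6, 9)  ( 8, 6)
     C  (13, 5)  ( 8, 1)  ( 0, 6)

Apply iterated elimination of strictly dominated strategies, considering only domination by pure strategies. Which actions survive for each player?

P1 drop B (A beats it: P:11>9 Q:9>6 R:9>8)
P2 drop Q (P beats it: A:4>1 C:5>1)
P1→{A,C} P2→{P,R}

Survivors P1:{A,C} P2:{P,R}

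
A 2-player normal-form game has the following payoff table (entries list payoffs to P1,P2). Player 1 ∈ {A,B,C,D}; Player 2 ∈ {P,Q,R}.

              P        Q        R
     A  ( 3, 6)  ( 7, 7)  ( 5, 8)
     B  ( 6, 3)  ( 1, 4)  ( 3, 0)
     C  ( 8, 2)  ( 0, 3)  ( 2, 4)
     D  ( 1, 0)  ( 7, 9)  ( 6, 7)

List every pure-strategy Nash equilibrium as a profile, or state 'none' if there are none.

(A,P): not NE [P1→C gives 8>3; P2→R gives 8>6]
(A,Q): not NE [P2→R gives 8>7]
(A,R): not NE [P1→D gives 6>5]
(B,P): not NE [P1→C gives 8>6; P2→Q gives 4>3]
(B,Q): not NE [P1→D gives 7>1]
(B,R): not NE [P1→D gives 6>3; P2→Q gives 4>0]
(C,P): not NE [P2→R gives 4>2]
(C,Q): not NE [P1→D gives 7>0; P2→R gives 4>3]
(C,R): not NE [P1→D gives 6>2]
(D,P): not NE [P1→C gives 8>1; P2→Q gives 9>0]
(D,Q): NE
(D,R): not NE [P2→Q gives 9>7]

PSNE = {(D,Q)}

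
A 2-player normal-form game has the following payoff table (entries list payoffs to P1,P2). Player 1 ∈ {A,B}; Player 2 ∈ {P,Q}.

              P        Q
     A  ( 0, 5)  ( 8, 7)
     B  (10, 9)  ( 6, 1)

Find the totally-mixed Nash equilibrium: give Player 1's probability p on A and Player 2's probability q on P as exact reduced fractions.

P1 indiff ⇒ q·0+(1-q)·8 = q·10+(1-q)·6 ⇒ q(-10) = (1-q)(-2) ⇒ q = 1/6
P2 indiff ⇒ p·5+(1-p)·9 = p·7+(1-p)·1 ⇒ p(-2) = (1-p)(-8) ⇒ p = 4/5

P1 mixes 4/5 on A; P2 mixes 1/6 on P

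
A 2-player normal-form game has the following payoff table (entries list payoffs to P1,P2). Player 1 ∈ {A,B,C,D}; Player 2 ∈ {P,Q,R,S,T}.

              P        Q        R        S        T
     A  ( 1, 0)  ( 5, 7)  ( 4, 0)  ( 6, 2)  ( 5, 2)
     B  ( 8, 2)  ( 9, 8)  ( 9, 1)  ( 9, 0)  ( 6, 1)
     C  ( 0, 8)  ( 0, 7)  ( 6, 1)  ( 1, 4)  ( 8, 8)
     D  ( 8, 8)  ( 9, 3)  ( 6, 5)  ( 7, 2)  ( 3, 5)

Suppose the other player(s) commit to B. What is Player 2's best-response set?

u_2(P vs B) = 2
u_2(Q vs B) = 8
u_2(R vs B) = 1
u_2(S vs B) = 0
u_2(T vs B) = 1
max payoff 8 at {Q}

argmax u_2 = {Q}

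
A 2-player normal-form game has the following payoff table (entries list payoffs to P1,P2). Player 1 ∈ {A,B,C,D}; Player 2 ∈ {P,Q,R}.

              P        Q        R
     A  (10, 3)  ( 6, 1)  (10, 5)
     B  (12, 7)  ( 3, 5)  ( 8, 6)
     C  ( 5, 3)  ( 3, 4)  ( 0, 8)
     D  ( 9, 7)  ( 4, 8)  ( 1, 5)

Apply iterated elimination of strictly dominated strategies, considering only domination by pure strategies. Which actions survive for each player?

P1 drop C (A beats it: P:10>5 Q:6>3 R:10>0)
P1 drop D (A beats it: P:10>9 Q:6>4 R:10>1)
P2 drop Q (P beats it: A:3>1 B:7>5)
P1→{A,B} P2→{P,R}

Remaining: P1:{A,B} P2:{P,R}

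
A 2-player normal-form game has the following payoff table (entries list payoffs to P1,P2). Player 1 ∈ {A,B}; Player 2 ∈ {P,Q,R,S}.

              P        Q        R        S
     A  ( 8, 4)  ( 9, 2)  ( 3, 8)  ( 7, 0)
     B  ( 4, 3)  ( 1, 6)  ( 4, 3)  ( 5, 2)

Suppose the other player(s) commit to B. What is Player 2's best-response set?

u_2(P vs B) = 3
u_2(Q vs B) = 6
u_2(R vs B) = 3
u_2(S vs B) = 2
max payoff 6 at {Q}

BR_2 = {Q}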